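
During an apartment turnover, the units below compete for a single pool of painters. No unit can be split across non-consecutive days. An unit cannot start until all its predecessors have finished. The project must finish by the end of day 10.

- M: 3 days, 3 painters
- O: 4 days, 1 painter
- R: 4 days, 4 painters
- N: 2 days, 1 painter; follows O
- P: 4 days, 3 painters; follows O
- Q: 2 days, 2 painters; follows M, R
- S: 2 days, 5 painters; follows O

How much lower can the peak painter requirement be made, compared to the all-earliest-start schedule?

Early-start peak: d1:8  d2:8  d3:8  d4:5  d5:11  d6:11  d7:3  d8:3  d9:0  d10:0 ⇒ 11.
Leveled (M@5, O@1, R@1, N@5, P@5, Q@8, S@9): d1:5  d2:5  d3:5  d4:5  d5:7  d6:7  d7:6  d8:5  d9:7  d10:5 ⇒ 7.
Reduction 11 − 7 = 4.

4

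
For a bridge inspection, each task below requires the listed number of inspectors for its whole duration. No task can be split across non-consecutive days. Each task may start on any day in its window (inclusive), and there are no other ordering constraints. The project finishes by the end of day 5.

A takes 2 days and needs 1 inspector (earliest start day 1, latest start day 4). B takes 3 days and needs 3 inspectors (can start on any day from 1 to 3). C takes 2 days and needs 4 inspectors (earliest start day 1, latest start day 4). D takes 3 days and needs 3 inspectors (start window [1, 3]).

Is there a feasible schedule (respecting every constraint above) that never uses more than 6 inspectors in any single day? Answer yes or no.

yes

Schedule A@1, B@3, C@1, D@3: d1:5  d2:5  d3:6  d4:6  d5:6 — peak 6 ≤ 6.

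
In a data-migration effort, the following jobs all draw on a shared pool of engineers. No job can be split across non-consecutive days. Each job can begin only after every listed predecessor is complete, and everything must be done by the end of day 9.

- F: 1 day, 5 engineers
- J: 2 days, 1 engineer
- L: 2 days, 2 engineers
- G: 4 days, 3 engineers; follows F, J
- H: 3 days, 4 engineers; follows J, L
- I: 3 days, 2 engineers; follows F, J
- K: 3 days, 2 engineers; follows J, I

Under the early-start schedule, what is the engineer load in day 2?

At early start, day 2 has: J, L.
Demand: 1 + 2 = 3.

3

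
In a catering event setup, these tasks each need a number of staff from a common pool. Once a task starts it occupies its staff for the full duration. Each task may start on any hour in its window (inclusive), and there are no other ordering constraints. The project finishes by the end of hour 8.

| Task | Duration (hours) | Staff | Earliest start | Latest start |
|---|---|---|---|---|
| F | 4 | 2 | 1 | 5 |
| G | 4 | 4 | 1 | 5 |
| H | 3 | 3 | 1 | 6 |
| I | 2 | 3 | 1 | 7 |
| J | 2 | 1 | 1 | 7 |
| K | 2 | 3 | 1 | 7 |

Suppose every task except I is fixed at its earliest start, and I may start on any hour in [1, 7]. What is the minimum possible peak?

I@1: h1:16  h2:16  h3:9  h4:6  h5:0  h6:0  h7:0  h8:0 → peak 16
I@2: h1:13  h2:16  h3:12  h4:6  h5:0  h6:0  h7:0  h8:0 → peak 16
I@3: h1:13  h2:13  h3:12  h4:9  h5:0  h6:0  h7:0  h8:0 → peak 13
I@4: h1:13  h2:13  h3:9  h4:9  h5:3  h6:0  h7:0  h8:0 → peak 13
I@5: h1:13  h2:13  h3:9  h4:6  h5:3  h6:3  h7:0  h8:0 → peak 13
I@6: h1:13  h2:13  h3:9  h4:6  h5:0  h6:3  h7:3  h8:0 → peak 13
I@7: h1:13  h2:13  h3:9  h4:6  h5:0  h6:0  h7:3  h8:3 → peak 13
Best is I@3, peak 13.

13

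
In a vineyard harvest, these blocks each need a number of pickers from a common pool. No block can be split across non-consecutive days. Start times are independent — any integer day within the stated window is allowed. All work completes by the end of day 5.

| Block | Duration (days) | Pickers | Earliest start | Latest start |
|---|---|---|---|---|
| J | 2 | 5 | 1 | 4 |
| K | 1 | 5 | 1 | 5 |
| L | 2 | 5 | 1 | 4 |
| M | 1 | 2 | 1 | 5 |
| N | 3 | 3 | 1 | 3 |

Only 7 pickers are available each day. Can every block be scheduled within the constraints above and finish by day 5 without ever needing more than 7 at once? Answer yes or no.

no

Total picker-days = 36; over 5 days the average is 36/5 > 7, so some day must exceed 7.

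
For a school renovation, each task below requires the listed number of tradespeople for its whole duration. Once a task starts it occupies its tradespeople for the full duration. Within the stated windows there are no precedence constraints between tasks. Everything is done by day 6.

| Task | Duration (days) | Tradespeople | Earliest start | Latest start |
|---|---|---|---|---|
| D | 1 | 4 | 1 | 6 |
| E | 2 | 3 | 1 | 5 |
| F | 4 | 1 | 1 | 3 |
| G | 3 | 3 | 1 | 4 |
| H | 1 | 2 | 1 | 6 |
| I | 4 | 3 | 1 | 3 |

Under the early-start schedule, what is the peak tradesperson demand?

16

Early-start schedule: D@1, E@1, F@1, G@1, H@1, I@1.
Load per day: day 1: 16, day 2: 10, day 3: 7, day 4: 4, day 5: 0, day 6: 0.
Peak is 16.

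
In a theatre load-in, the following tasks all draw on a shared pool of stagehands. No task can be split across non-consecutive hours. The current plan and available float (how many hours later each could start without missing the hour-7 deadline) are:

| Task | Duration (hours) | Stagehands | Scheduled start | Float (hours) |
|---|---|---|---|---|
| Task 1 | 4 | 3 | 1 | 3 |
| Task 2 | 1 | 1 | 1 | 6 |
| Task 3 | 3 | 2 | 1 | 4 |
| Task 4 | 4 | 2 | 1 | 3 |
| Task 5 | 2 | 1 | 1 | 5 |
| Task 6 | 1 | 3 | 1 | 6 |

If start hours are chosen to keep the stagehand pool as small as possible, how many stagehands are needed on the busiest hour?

5

Early-start (Task 1@1, Task 2@1, Task 3@1, Task 4@1, Task 5@1, Task 6@1) gives peak 12: h1:12  h2:8  h3:7  h4:5  h5:0  h6:0  h7:0.
Shift Task 3→5, Task 4→2, Task 5→5, Task 6→7.
Schedule Task 1@1, Task 2@1, Task 3@5, Task 4@2, Task 5@5, Task 6@7: h1:4  h2:5  h3:5  h4:5  h5:5  h6:3  h7:5 — peak 5.
Total stagehand-hours = 32 over 7 hours ⇒ peak ≥ ⌈32/7⌉ = 5, so 5 is optimal.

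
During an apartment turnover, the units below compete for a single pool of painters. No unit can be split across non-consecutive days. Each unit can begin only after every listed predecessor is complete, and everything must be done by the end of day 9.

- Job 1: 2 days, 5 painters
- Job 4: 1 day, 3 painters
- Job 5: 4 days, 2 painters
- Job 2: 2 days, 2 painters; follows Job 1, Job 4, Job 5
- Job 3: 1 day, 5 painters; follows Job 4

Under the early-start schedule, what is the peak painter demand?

Early-start schedule: Job 1@1, Job 4@1, Job 5@1, Job 2@5, Job 3@2.
Load per day: day 1: 10, day 2: 12, day 3: 2, day 4: 2, day 5: 2, day 6: 2, day 7: 0, day 8: 0, day 9: 0.
Peak is 12.

12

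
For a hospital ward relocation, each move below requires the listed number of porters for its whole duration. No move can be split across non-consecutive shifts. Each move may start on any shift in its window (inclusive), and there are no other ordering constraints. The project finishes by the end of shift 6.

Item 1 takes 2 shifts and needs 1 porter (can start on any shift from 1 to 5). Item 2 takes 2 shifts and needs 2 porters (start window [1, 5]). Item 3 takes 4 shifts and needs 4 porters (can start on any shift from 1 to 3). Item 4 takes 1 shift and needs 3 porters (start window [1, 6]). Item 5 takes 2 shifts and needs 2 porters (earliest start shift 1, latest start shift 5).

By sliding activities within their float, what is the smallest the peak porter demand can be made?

Early-start (Item 1@1, Item 2@1, Item 3@1, Item 4@1, Item 5@1) gives peak 12: s1:12  s2:9  s3:4  s4:4  s5:0  s6:0.
Shift Item 3→3, Item 5→2.
Schedule Item 1@1, Item 2@1, Item 3@3, Item 4@1, Item 5@2: s1:6  s2:5  s3:6  s4:4  s5:4  s6:4 — peak 6.

6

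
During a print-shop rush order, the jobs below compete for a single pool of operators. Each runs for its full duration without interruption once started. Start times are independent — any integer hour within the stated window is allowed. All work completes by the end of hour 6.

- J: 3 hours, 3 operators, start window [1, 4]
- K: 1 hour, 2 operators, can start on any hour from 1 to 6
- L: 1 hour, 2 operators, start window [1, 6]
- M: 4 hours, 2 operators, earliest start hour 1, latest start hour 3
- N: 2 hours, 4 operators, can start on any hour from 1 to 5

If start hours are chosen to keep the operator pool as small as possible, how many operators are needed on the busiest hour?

Early-start (J@1, K@1, L@1, M@1, N@1) gives peak 13: h1:13  h2:9  h3:5  h4:2  h5:0  h6:0.
Shift L→2, M→3, N→4.
Schedule J@1, K@1, L@2, M@3, N@4: h1:5  h2:5  h3:5  h4:6  h5:6  h6:2 — peak 6.

6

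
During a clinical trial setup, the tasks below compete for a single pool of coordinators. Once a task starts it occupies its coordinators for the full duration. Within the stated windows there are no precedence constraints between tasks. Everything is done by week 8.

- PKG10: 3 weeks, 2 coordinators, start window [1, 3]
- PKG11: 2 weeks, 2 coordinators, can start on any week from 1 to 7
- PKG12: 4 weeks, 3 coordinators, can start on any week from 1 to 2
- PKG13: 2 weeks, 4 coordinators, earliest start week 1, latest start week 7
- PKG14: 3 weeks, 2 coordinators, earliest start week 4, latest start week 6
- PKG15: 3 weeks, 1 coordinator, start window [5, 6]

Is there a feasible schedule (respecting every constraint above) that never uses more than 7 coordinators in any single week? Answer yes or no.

Schedule PKG10@1, PKG11@5, PKG12@1, PKG13@7, PKG14@4, PKG15@5: w1:5  w2:5  w3:5  w4:5  w5:5  w6:5  w7:5  w8:4 — peak 5 ≤ 7.

yes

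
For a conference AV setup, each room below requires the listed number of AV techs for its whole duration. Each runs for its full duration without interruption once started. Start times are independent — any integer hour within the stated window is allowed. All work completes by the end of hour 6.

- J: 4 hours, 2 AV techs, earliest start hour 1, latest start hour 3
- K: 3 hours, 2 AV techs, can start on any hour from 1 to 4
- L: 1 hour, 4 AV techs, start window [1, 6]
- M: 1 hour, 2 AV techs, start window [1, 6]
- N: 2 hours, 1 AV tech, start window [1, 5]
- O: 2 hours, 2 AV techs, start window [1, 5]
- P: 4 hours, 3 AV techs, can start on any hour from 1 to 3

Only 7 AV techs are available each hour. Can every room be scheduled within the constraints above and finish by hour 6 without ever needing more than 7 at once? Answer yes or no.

yes

Schedule J@1, K@1, L@5, M@4, N@1, O@1, P@3: h1:7  h2:7  h3:7  h4:7  h5:7  h6:3 — peak 7 ≤ 7.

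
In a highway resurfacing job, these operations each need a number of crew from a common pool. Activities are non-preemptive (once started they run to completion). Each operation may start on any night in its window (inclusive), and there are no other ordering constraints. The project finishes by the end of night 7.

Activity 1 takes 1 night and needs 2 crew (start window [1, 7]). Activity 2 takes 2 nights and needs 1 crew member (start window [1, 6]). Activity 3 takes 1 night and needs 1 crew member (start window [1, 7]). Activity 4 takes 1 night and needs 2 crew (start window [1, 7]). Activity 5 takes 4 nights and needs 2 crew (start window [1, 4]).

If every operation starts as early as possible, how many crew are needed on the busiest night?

Early-start schedule: Activity 1@1, Activity 2@1, Activity 3@1, Activity 4@1, Activity 5@1.
Load per night: night 1: 8, night 2: 3, night 3: 2, night 4: 2, night 5: 0, night 6: 0, night 7: 0.
Peak is 8.

8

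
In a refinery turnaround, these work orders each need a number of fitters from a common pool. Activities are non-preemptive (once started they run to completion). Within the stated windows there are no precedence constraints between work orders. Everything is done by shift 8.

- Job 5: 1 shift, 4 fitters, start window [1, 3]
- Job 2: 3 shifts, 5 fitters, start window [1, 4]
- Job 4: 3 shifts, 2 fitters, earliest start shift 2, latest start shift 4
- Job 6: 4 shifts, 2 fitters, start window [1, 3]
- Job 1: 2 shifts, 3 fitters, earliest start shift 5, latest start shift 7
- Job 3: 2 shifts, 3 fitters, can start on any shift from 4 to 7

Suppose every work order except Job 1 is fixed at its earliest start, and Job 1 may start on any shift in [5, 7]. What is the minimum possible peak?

Job 1@5: s1:11  s2:9  s3:9  s4:7  s5:6  s6:3  s7:0  s8:0 → peak 11
Job 1@6: s1:11  s2:9  s3:9  s4:7  s5:3  s6:3  s7:3  s8:0 → peak 11
Job 1@7: s1:11  s2:9  s3:9  s4:7  s5:3  s6:0  s7:3  s8:3 → peak 11
Best is Job 1@5, peak 11.

11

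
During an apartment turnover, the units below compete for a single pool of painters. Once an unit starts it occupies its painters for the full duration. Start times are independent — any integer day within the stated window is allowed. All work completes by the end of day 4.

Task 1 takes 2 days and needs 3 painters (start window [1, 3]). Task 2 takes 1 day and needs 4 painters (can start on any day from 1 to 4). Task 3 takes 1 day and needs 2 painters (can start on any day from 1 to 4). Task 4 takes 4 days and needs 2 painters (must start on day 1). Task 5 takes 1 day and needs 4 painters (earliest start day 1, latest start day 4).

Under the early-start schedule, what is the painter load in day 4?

2

At early start, day 4 has: Task 4.
Demand: 2 = 2.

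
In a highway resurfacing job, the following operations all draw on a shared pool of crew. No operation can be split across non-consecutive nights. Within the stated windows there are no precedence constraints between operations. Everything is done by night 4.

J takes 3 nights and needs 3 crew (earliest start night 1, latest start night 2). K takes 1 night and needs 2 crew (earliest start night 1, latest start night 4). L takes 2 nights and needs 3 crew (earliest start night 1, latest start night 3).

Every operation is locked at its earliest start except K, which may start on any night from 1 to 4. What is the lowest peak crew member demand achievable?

6

K@1: n1:8  n2:6  n3:3  n4:0 → peak 8
K@2: n1:6  n2:8  n3:3  n4:0 → peak 8
K@3: n1:6  n2:6  n3:5  n4:0 → peak 6
K@4: n1:6  n2:6  n3:3  n4:2 → peak 6
Best is K@3, peak 6.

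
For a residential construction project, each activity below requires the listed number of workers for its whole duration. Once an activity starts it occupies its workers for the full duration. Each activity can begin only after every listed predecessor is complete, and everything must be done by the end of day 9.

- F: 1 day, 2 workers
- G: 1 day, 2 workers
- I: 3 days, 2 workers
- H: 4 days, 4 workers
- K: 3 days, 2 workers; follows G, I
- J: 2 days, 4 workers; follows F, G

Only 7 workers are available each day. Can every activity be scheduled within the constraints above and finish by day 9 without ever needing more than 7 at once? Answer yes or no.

yes

Schedule F@1, G@1, I@1, H@2, K@4, J@6: d1:6  d2:6  d3:6  d4:6  d5:6  d6:6  d7:4  d8:0  d9:0 — peak 6 ≤ 7.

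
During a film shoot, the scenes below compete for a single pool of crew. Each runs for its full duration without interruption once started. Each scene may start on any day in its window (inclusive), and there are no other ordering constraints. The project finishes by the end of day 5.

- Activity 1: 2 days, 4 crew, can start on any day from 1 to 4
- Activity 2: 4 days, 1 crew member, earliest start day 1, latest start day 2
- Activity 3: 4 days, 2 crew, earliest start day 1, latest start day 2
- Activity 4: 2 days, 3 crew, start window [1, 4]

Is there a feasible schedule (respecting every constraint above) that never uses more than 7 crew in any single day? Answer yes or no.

Schedule Activity 1@1, Activity 2@1, Activity 3@1, Activity 4@3: d1:7  d2:7  d3:6  d4:6  d5:0 — peak 7 ≤ 7.

yes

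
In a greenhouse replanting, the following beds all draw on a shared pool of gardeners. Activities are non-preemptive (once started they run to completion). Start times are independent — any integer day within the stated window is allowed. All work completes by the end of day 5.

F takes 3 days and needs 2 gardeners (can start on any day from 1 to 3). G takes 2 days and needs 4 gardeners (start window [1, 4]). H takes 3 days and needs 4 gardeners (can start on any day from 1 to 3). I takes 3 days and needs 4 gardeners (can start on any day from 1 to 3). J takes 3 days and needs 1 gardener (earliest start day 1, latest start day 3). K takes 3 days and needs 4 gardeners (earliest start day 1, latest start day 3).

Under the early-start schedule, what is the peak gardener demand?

19

Early-start schedule: F@1, G@1, H@1, I@1, J@1, K@1.
Load per day: day 1: 19, day 2: 19, day 3: 15, day 4: 0, day 5: 0.
Peak is 19.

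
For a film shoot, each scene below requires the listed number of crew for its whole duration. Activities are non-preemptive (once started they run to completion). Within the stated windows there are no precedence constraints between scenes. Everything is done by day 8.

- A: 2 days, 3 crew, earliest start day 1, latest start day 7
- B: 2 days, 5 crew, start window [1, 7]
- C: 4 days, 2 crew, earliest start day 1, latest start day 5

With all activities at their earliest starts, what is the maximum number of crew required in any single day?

Early-start schedule: A@1, B@1, C@1.
Load per day: day 1: 10, day 2: 10, day 3: 2, day 4: 2, day 5: 0, day 6: 0, day 7: 0, day 8: 0.
Peak is 10.

10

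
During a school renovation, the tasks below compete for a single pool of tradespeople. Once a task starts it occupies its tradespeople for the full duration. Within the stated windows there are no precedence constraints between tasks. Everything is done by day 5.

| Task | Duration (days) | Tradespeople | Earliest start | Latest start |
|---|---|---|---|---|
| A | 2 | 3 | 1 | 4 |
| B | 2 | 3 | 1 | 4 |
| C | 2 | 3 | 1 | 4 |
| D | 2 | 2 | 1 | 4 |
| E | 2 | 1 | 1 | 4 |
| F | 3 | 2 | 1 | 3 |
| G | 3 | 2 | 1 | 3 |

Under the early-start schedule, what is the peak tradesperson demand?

Early-start schedule: A@1, B@1, C@1, D@1, E@1, F@1, G@1.
Load per day: day 1: 16, day 2: 16, day 3: 4, day 4: 0, day 5: 0.
Peak is 16.

16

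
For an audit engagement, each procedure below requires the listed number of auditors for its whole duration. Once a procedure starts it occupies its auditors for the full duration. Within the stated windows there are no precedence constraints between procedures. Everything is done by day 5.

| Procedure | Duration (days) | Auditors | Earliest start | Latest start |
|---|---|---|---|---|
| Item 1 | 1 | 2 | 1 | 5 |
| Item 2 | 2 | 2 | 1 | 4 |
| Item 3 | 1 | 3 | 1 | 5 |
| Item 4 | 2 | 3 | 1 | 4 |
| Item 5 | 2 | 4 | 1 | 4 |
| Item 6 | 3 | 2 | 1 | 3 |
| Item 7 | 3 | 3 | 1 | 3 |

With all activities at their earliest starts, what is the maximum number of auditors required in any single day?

19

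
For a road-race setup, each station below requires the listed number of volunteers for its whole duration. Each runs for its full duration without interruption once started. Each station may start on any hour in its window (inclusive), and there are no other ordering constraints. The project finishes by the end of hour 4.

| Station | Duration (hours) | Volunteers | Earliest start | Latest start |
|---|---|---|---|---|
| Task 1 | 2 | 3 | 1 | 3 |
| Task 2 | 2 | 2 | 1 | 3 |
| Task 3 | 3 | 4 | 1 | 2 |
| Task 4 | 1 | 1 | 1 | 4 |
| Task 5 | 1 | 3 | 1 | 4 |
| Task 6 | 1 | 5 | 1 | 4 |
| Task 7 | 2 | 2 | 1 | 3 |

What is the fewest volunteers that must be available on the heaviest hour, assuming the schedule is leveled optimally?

9

Early-start (Task 1@1, Task 2@1, Task 3@1, Task 4@1, Task 5@1, Task 6@1, Task 7@1) gives peak 20: h1:20  h2:11  h3:4  h4:0.
Shift Task 4→4, Task 5→3, Task 6→4, Task 7→3.
Schedule Task 1@1, Task 2@1, Task 3@1, Task 4@4, Task 5@3, Task 6@4, Task 7@3: h1:9  h2:9  h3:9  h4:8 — peak 9.
Total volunteer-hours = 35 over 4 hours ⇒ peak ≥ ⌈35/4⌉ = 9, so 9 is optimal.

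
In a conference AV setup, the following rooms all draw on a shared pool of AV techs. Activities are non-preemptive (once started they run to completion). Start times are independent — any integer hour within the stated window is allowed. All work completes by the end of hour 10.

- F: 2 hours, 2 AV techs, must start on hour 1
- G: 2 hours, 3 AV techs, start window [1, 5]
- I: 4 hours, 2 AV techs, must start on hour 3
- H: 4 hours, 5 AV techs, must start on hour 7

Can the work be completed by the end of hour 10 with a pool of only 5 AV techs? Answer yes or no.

Schedule F@1, G@1, I@3, H@7: h1:5  h2:5  h3:2  h4:2  h5:2  h6:2  h7:5  h8:5  h9:5  h10:5 — peak 5 ≤ 5.

yes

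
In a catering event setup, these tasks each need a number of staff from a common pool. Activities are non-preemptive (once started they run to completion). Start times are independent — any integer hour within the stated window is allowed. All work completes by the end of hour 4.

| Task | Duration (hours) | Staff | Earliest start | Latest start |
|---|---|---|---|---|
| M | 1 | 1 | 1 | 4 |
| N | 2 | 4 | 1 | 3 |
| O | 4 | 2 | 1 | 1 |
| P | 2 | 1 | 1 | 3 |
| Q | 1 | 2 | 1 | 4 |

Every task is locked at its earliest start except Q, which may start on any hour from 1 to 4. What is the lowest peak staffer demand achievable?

8

Q@1: h1:10  h2:7  h3:2  h4:2 → peak 10
Q@2: h1:8  h2:9  h3:2  h4:2 → peak 9
Q@3: h1:8  h2:7  h3:4  h4:2 → peak 8
Q@4: h1:8  h2:7  h3:2  h4:4 → peak 8
Best is Q@3, peak 8.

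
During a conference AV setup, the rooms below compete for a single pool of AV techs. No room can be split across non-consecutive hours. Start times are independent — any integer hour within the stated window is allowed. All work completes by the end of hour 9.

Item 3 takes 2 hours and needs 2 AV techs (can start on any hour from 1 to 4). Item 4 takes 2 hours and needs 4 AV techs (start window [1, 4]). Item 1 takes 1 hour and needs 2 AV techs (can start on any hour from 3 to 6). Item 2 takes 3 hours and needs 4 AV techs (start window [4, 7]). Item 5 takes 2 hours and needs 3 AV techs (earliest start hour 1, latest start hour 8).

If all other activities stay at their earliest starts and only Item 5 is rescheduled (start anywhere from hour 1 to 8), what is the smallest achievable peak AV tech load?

6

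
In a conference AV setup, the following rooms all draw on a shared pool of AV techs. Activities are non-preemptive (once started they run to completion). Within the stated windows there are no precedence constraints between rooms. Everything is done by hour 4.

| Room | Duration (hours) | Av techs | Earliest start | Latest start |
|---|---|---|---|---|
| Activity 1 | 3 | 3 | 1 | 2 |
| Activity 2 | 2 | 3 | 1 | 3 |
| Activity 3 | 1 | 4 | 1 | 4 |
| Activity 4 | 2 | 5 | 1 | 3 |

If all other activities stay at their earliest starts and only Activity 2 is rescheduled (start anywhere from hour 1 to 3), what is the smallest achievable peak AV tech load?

12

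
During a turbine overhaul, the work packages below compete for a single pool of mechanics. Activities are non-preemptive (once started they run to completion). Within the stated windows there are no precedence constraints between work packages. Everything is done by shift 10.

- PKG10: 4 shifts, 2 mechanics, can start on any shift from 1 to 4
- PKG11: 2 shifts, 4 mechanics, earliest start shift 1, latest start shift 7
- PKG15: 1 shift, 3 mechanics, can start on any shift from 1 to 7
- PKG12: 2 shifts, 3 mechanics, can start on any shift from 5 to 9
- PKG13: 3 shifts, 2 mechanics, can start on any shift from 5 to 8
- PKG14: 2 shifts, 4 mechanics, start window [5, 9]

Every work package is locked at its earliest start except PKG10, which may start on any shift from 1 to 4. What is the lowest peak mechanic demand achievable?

PKG10@1: s1:9  s2:6  s3:2  s4:2  s5:9  s6:9  s7:2  s8:0  s9:0  s10:0 → peak 9
PKG10@2: s1:7  s2:6  s3:2  s4:2  s5:11  s6:9  s7:2  s8:0  s9:0  s10:0 → peak 11
PKG10@3: s1:7  s2:4  s3:2  s4:2  s5:11  s6:11  s7:2  s8:0  s9:0  s10:0 → peak 11
PKG10@4: s1:7  s2:4  s3:0  s4:2  s5:11  s6:11  s7:4  s8:0  s9:0  s10:0 → peak 11
Best is PKG10@1, peak 9.

9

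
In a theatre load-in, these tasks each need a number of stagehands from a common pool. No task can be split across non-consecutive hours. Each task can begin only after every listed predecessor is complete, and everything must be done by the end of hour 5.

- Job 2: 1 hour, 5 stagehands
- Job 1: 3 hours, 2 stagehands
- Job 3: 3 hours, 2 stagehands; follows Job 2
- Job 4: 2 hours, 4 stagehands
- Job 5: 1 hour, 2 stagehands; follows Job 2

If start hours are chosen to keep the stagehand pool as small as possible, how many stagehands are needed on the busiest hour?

Early-start (Job 2@1, Job 1@1, Job 3@2, Job 4@1, Job 5@2) gives peak 11: h1:11  h2:10  h3:4  h4:2  h5:0.
Shift Job 4→4.
Schedule Job 2@1, Job 1@1, Job 3@2, Job 4@4, Job 5@2: h1:7  h2:6  h3:4  h4:6  h5:4 — peak 7.

7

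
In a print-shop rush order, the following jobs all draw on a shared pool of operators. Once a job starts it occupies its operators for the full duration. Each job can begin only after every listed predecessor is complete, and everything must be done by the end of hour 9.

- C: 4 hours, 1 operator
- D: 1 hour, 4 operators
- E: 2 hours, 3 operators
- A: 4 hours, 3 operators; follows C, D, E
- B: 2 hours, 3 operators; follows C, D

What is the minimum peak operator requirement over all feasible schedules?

Early-start (C@1, D@1, E@1, A@5, B@5) gives peak 8: h1:8  h2:4  h3:1  h4:1  h5:6  h6:6  h7:3  h8:3  h9:0.
Shift E→2.
Schedule C@1, D@1, E@2, A@5, B@5: h1:5  h2:4  h3:4  h4:1  h5:6  h6:6  h7:3  h8:3  h9:0 — peak 6.

6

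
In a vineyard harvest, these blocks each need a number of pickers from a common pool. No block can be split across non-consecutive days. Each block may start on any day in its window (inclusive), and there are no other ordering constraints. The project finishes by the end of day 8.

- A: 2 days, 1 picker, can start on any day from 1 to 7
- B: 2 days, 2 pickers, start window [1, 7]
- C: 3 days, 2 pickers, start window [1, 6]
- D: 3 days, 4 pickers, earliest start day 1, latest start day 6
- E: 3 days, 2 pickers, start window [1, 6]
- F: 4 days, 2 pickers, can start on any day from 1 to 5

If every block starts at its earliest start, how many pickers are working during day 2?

At early start, day 2 has: A, B, C, D, E, F.
Demand: 1 + 2 + 2 + 4 + 2 + 2 = 13.

13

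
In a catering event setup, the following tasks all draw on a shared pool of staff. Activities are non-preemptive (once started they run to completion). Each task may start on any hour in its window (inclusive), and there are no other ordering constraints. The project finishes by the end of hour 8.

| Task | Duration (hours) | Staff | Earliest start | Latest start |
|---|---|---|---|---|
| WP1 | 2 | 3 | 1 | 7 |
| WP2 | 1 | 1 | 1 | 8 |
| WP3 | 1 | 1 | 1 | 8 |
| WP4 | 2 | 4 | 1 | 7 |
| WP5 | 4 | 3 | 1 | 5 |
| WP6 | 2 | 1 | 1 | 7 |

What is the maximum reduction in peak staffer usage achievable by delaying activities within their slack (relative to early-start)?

Early-start peak: h1:13  h2:11  h3:3  h4:3  h5:0  h6:0  h7:0  h8:0 ⇒ 13.
Leveled (WP1@1, WP2@1, WP3@2, WP4@3, WP5@5, WP6@5): h1:4  h2:4  h3:4  h4:4  h5:4  h6:4  h7:3  h8:3 ⇒ 4.
Reduction 13 − 4 = 9.

9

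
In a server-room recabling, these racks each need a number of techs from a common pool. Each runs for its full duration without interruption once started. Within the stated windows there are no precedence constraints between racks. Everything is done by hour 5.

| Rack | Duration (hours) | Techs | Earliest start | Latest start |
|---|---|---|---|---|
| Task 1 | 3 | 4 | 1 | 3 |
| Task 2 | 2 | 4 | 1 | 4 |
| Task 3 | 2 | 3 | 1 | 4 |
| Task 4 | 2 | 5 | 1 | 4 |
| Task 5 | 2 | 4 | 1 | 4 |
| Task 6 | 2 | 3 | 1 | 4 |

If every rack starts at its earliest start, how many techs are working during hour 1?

At early start, hour 1 has: Task 1, Task 2, Task 3, Task 4, Task 5, Task 6.
Demand: 4 + 4 + 3 + 5 + 4 + 3 = 23.

23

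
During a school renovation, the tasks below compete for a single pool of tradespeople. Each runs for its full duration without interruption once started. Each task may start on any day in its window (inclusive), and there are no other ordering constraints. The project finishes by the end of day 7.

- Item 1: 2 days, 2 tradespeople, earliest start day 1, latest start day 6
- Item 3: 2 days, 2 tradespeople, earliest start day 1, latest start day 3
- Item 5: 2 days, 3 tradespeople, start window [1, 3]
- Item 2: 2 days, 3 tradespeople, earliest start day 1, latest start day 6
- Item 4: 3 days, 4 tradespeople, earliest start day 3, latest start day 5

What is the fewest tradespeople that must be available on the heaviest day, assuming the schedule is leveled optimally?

5

Early-start (Item 1@1, Item 3@1, Item 5@1, Item 2@1, Item 4@3) gives peak 10: d1:10  d2:10  d3:4  d4:4  d5:4  d6:0  d7:0.
Shift Item 3→3, Item 2→3, Item 4→5.
Schedule Item 1@1, Item 3@3, Item 5@1, Item 2@3, Item 4@5: d1:5  d2:5  d3:5  d4:5  d5:4  d6:4  d7:4 — peak 5.
Total tradesperson-days = 32 over 7 days ⇒ peak ≥ ⌈32/7⌉ = 5, so 5 is optimal.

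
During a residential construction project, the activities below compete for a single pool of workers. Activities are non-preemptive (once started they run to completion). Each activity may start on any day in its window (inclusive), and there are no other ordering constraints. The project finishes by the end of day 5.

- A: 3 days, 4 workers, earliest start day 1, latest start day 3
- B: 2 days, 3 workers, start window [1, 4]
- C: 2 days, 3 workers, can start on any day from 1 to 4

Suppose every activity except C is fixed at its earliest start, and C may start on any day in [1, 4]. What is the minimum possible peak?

C@1: d1:10  d2:10  d3:4  d4:0  d5:0 → peak 10
C@2: d1:7  d2:10  d3:7  d4:0  d5:0 → peak 10
C@3: d1:7  d2:7  d3:7  d4:3  d5:0 → peak 7
C@4: d1:7  d2:7  d3:4  d4:3  d5:3 → peak 7
Best is C@3, peak 7.

7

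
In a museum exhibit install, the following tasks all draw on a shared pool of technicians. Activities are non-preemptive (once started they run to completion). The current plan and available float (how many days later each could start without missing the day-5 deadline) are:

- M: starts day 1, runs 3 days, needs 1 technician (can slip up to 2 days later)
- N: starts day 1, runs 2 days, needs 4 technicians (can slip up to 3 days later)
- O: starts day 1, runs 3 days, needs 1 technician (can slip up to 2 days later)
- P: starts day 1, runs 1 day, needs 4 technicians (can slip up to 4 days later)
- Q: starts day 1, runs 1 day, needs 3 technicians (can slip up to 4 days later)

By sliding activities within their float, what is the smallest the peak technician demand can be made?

Early-start (M@1, N@1, O@1, P@1, Q@1) gives peak 13: d1:13  d2:6  d3:2  d4:0  d5:0.
Shift O→3, P→4, Q→3.
Schedule M@1, N@1, O@3, P@4, Q@3: d1:5  d2:5  d3:5  d4:5  d5:1 — peak 5.
Total technician-days = 21 over 5 days ⇒ peak ≥ ⌈21/5⌉ = 5, so 5 is optimal.

5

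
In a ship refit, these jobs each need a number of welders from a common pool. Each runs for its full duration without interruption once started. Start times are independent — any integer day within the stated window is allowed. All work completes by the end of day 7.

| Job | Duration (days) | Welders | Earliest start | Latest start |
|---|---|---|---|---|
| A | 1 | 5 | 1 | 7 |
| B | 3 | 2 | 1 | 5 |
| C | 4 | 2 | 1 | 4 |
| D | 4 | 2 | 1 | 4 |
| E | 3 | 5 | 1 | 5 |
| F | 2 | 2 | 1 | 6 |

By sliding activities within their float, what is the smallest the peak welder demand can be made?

Early-start (A@1, B@1, C@1, D@1, E@1, F@1) gives peak 18: d1:18  d2:13  d3:11  d4:4  d5:0  d6:0  d7:0.
Shift B→2, D→2, E→5, F→6.
Schedule A@1, B@2, C@1, D@2, E@5, F@6: d1:7  d2:6  d3:6  d4:6  d5:7  d6:7  d7:7 — peak 7.
Total welder-days = 46 over 7 days ⇒ peak ≥ ⌈46/7⌉ = 7, so 7 is optimal.

7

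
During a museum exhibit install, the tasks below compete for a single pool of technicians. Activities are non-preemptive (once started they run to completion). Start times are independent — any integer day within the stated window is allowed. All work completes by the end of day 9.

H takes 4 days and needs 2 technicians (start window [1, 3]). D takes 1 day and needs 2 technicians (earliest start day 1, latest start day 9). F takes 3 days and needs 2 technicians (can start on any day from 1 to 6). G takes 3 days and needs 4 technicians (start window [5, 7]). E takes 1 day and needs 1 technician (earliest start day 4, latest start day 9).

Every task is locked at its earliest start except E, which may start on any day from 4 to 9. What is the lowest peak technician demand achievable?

6

E@4: d1:6  d2:4  d3:4  d4:3  d5:4  d6:4  d7:4  d8:0  d9:0 → peak 6
E@5: d1:6  d2:4  d3:4  d4:2  d5:5  d6:4  d7:4  d8:0  d9:0 → peak 6
E@6: d1:6  d2:4  d3:4  d4:2  d5:4  d6:5  d7:4  d8:0  d9:0 → peak 6
E@7: d1:6  d2:4  d3:4  d4:2  d5:4  d6:4  d7:5  d8:0  d9:0 → peak 6
E@8: d1:6  d2:4  d3:4  d4:2  d5:4  d6:4  d7:4  d8:1  d9:0 → peak 6
E@9: d1:6  d2:4  d3:4  d4:2  d5:4  d6:4  d7:4  d8:0  d9:1 → peak 6
Best is E@4, peak 6.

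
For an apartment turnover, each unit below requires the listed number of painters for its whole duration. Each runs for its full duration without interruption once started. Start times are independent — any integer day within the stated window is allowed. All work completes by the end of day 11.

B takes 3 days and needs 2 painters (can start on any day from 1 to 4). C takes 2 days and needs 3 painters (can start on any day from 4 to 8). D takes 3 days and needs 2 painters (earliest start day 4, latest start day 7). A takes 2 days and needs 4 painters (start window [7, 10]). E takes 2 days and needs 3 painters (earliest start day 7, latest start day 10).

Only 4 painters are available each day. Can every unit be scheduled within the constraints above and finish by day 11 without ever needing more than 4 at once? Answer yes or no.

The minimum achievable peak is 5; 4 < 5, so no feasible schedule stays within the cap.

no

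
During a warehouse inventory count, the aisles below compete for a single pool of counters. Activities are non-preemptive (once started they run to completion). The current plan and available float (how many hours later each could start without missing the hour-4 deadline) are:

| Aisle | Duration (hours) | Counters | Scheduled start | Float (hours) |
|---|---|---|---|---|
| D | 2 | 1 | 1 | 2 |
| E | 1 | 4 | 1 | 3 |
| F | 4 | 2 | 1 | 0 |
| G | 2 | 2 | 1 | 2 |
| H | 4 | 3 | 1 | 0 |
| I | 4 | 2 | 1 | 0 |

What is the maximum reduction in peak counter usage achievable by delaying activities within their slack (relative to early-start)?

3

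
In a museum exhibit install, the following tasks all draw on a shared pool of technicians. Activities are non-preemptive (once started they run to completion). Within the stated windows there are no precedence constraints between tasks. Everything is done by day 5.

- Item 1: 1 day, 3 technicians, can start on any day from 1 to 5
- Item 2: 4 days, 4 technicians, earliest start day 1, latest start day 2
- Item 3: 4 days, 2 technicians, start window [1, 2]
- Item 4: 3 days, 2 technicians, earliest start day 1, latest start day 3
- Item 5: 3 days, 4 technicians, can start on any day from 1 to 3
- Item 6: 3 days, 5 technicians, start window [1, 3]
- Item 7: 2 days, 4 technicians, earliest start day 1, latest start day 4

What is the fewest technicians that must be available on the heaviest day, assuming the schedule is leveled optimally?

Early-start (Item 1@1, Item 2@1, Item 3@1, Item 4@1, Item 5@1, Item 6@1, Item 7@1) gives peak 24: d1:24  d2:21  d3:17  d4:6  d5:0.
Shift Item 6→2, Item 7→4.
Schedule Item 1@1, Item 2@1, Item 3@1, Item 4@1, Item 5@1, Item 6@2, Item 7@4: d1:15  d2:17  d3:17  d4:15  d5:4 — peak 17.

17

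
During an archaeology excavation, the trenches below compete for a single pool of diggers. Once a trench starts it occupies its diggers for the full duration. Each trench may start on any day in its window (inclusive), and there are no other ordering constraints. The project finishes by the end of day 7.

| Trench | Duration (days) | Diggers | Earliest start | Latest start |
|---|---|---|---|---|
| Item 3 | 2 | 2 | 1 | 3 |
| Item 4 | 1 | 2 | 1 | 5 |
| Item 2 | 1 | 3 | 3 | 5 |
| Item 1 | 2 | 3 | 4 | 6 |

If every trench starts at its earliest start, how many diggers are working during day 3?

3

At early start, day 3 has: Item 2.
Demand: 3 = 3.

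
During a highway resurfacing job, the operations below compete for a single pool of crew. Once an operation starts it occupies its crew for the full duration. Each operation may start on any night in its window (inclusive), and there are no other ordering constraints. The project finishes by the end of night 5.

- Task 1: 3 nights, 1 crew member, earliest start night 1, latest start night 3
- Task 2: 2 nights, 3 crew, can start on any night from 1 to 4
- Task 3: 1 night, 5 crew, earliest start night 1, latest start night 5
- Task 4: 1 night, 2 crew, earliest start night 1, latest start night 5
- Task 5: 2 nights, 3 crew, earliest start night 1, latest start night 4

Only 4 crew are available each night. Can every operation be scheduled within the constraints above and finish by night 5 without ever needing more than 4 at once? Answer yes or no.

Total crew member-nights = 22; over 5 nights the average is 22/5 > 4, so some night must exceed 4.

no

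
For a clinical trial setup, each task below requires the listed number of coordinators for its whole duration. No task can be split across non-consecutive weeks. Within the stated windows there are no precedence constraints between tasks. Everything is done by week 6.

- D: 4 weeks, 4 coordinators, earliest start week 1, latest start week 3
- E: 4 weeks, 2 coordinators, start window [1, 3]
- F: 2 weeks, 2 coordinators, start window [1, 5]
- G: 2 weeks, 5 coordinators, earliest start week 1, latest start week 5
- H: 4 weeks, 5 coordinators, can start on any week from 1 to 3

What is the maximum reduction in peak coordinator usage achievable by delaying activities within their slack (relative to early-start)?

7

Early-start peak: w1:18  w2:18  w3:11  w4:11  w5:0  w6:0 ⇒ 18.
Leveled (D@1, E@1, F@1, G@5, H@3): w1:8  w2:8  w3:11  w4:11  w5:10  w6:10 ⇒ 11.
Reduction 18 − 11 = 7.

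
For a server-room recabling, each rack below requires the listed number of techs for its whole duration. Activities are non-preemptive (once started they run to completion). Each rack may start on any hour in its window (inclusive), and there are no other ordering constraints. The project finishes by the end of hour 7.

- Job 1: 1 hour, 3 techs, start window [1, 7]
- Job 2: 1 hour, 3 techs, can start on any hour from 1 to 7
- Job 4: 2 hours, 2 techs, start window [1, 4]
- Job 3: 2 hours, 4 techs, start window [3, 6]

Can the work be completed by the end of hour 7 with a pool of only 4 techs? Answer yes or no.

yes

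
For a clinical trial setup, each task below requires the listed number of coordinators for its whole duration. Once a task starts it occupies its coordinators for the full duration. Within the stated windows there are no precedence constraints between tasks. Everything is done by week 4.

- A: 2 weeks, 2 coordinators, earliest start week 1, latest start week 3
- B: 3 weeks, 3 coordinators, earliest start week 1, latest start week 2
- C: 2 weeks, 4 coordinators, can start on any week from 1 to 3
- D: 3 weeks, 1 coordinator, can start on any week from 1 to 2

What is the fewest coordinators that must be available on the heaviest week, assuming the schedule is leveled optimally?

8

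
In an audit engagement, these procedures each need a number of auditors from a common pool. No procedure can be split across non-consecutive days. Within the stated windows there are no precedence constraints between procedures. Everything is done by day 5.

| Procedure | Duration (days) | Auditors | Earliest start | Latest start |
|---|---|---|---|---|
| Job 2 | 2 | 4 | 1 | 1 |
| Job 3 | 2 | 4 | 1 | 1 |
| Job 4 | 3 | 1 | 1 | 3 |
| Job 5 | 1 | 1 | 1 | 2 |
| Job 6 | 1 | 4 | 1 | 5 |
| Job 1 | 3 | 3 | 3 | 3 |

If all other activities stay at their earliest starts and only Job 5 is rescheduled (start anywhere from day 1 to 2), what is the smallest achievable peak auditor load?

13

Job 5@1: d1:14  d2:9  d3:4  d4:3  d5:3 → peak 14
Job 5@2: d1:13  d2:10  d3:4  d4:3  d5:3 → peak 13
Best is Job 5@2, peak 13.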